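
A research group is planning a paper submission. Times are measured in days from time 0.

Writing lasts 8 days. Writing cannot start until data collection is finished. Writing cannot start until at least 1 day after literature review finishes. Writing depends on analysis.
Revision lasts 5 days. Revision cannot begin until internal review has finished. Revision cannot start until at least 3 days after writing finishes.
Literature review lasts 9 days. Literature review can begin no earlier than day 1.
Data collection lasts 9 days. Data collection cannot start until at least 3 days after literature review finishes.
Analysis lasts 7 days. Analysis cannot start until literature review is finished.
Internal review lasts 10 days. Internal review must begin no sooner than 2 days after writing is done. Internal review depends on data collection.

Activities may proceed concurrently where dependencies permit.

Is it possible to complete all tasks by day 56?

Yes

Literature review waits on its own release at day 1, so it starts at day 1 and finishes at 1 + 9 = day 10.
Analysis waits on literature review (finishes day 10), so it starts at day 10 and finishes at 10 + 7 = day 17.
Data collection waits on literature review (finishes day 10, plus 3-day gap → day 13), so it starts at day 13 and finishes at 13 + 9 = day 22.
For writing: data collection (finishes day 22); literature review (finishes day 10, plus 1-day gap → day 11); analysis (finishes day 17). Taking the maximum gives a start of day 22, and it finishes at 22 + 8 = day 30.
Internal review has to wait for writing (finishes day 30, plus 2-day gap → day 32); data collection (finishes day 22). The latest of these is day 32, so internal review runs day 32 to 32 + 10 = day 42.
For revision: internal review (finishes day 42); writing (finishes day 30, plus 3-day gap → day 33). Taking the maximum gives a start of day 42, and it finishes at 42 + 5 = day 47.
Every task is finished by day 47, which is no later than the deadline of 56, so the schedule is feasible.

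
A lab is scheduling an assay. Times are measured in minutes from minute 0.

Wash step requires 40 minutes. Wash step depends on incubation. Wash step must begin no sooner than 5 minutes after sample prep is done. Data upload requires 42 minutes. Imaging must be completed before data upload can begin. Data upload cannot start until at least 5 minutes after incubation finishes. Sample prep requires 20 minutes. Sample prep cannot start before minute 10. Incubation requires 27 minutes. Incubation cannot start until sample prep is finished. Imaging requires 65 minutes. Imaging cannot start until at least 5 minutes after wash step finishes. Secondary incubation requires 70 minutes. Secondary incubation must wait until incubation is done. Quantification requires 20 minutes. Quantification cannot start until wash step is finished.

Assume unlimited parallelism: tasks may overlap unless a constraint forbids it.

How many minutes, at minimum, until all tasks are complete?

209

Sample prep waits on its own release at minute 10, so it starts at minute 10 and finishes at 10 + 20 = minute 30.
Incubation cannot begin until sample prep (finishes minute 30). It runs from minute 30 to 30 + 27 = minute 57.
After incubation (finishes minute 57), secondary incubation can start at minute 57 and finishes at minute 127.
Wash step has to wait for incubation (finishes minute 57); sample prep (finishes minute 30, plus 5-minute gap → minute 35). The latest of these is minute 57, so wash step runs minute 57 to 57 + 40 = minute 97.
After wash step (finishes minute 97), quantification can start at minute 97 and finishes at minute 117.
Imaging waits on wash step (finishes minute 97, plus 5-minute gap → minute 102), so it starts at minute 102 and finishes at 102 + 65 = minute 167.
Data upload cannot start until imaging (finishes minute 167); incubation (finishes minute 57, plus 5-minute gap → minute 62). The controlling bound is minute 167, so data upload finishes at 167 + 42 = minute 209.
All tasks are finished once the last one completes. Finish times: Sample prep at 30, Incubation at 57, Wash step at 97, Secondary incubation at 127, Imaging at 167, Quantification at 117, Data upload at 209. The latest is minute 209.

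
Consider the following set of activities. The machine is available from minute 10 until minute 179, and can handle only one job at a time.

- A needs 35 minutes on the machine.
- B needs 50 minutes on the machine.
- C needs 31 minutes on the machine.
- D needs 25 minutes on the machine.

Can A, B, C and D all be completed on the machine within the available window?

The machine window is 179 − 10 = 169 minutes.
Running back to back, the jobs need 35 + 50 + 31 + 25 = 141 minutes on the machine.
Since 141 ≤ 169, they fit within the window.

Yes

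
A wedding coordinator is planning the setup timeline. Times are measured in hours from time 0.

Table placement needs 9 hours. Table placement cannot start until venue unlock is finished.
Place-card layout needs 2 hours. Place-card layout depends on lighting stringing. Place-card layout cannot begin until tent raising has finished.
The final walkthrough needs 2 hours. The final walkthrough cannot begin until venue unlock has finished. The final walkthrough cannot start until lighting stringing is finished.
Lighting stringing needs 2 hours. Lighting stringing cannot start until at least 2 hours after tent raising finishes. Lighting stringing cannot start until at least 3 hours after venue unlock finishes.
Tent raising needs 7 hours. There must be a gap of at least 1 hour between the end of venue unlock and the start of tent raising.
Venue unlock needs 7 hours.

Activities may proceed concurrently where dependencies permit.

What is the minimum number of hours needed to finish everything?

21

Nothing blocks venue unlock, so it runs from hour 0 to hour 7.
Table placement waits on venue unlock (finishes hour 7), so it starts at hour 7 and finishes at 7 + 9 = hour 16.
Tent raising cannot begin until venue unlock (finishes hour 7, plus 1-hour gap → hour 8). It runs from hour 8 to 8 + 7 = hour 15.
For lighting stringing: tent raising (finishes hour 15, plus 2-hour gap → hour 17); venue unlock (finishes hour 7, plus 3-hour gap → hour 10). Taking the maximum gives a start of hour 17, and it finishes at 17 + 2 = hour 19.
The final walkthrough needs all of venue unlock (finishes hour 7); lighting stringing (finishes hour 19). That puts its earliest start at hour 19; it finishes at 19 + 2 = hour 21.
Place-card layout needs all of lighting stringing (finishes hour 19); tent raising (finishes hour 15). That puts its earliest start at hour 19; it finishes at 19 + 2 = hour 21.
All tasks are finished once the last one completes. Finish times: Venue unlock at 7, Tent raising at 15, Table placement at 16, Lighting stringing at 19, Place-card layout at 21, The final walkthrough at 21. The latest is hour 21.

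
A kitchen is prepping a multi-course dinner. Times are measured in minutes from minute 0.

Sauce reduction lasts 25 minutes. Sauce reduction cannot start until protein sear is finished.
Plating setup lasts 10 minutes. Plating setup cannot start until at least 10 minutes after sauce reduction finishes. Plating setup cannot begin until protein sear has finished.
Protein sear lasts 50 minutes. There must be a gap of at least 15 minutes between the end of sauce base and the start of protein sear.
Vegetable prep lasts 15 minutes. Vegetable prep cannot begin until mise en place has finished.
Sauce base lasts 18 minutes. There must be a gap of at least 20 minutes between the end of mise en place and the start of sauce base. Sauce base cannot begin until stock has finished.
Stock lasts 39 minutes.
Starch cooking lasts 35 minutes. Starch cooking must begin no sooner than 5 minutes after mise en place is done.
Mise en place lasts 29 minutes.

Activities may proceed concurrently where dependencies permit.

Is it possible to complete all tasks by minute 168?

Stock has no prerequisites, so it starts at minute 0 and finishes at minute 39.
Mise en place has no prerequisites, so it starts at minute 0 and finishes at minute 29.
Starch cooking waits on mise en place (finishes minute 29, plus 5-minute gap → minute 34), so it starts at minute 34 and finishes at 34 + 35 = minute 69.
After mise en place (finishes minute 29), vegetable prep can start at minute 29 and finishes at minute 44.
Sauce base needs all of mise en place (finishes minute 29, plus 20-minute gap → minute 49); stock (finishes minute 39). That puts its earliest start at minute 49; it finishes at 49 + 18 = minute 67.
Protein sear cannot begin until sauce base (finishes minute 67, plus 15-minute gap → minute 82). It runs from minute 82 to 82 + 50 = minute 132.
Sauce reduction waits on protein sear (finishes minute 132), so it starts at minute 132 and finishes at 132 + 25 = minute 157.
Plating setup needs all of sauce reduction (finishes minute 157, plus 10-minute gap → minute 167); protein sear (finishes minute 132). That puts its earliest start at minute 167; it finishes at 167 + 10 = minute 177.
The earliest everything can be done is minute 177, which is after the deadline of 168, so it is not possible.

No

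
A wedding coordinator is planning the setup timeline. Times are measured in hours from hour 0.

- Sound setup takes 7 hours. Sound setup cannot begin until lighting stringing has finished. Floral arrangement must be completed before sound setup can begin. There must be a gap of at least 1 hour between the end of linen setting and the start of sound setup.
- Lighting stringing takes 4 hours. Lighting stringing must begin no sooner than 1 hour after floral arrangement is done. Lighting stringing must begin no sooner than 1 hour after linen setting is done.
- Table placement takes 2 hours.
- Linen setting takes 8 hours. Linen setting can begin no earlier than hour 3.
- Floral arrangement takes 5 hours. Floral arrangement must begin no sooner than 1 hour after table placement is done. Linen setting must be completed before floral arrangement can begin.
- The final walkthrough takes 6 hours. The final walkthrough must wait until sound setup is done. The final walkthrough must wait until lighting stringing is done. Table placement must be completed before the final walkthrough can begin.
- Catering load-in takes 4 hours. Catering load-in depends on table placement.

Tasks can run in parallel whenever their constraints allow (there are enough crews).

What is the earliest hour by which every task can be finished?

Linen setting waits on its own release at hour 3, so it starts at hour 3 and finishes at 3 + 8 = hour 11.
Table placement has no prerequisites, so it starts at hour 0 and finishes at hour 2.
Catering load-in cannot begin until table placement (finishes hour 2). It runs from hour 2 to 2 + 4 = hour 6.
Floral arrangement needs all of table placement (finishes hour 2, plus 1-hour gap → hour 3); linen setting (finishes hour 11). That puts its earliest start at hour 11; it finishes at 11 + 5 = hour 16.
Lighting stringing has to wait for floral arrangement (finishes hour 16, plus 1-hour gap → hour 17); linen setting (finishes hour 11, plus 1-hour gap → hour 12). The latest of these is hour 17, so lighting stringing runs hour 17 to 17 + 4 = hour 21.
Sound setup has to wait for lighting stringing (finishes hour 21); floral arrangement (finishes hour 16); linen setting (finishes hour 11, plus 1-hour gap → hour 12). The latest of these is hour 21, so sound setup runs hour 21 to 21 + 7 = hour 28.
For the final walkthrough: sound setup (finishes hour 28); lighting stringing (finishes hour 21); table placement (finishes hour 2). Taking the maximum gives a start of hour 28, and it finishes at 28 + 6 = hour 34.
All tasks are finished once the last one completes. Finish times: Table placement at 2, Linen setting at 11, Floral arrangement at 16, Lighting stringing at 21, Sound setup at 28, Catering load-in at 6, The final walkthrough at 34. The latest is hour 34.

34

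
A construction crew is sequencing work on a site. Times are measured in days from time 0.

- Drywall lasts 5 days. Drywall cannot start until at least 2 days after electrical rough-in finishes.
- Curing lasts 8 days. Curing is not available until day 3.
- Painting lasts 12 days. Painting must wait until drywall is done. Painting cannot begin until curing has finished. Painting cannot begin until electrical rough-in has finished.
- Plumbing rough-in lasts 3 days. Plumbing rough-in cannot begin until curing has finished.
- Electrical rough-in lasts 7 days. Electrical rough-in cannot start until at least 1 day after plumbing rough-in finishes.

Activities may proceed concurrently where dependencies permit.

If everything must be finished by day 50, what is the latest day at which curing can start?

Painting has no dependents, so it just needs to finish by day 50. Starting by 50 − 12 = day 38 achieves that.
Drywall has to be done before painting (must start by day 38). That means finishing by day 38, i.e. starting by 38 − 5 = day 33.
Electrical rough-in has several dependents: drywall (must start by day 33, minus 2-day gap → day 31); painting (must start by day 38). The earliest of those limits is day 31, so electrical rough-in must start by 31 − 7 = day 24.
Plumbing rough-in has to be done before electrical rough-in (must start by day 24, minus 1-day gap → day 23). That means finishing by day 23, i.e. starting by 23 − 3 = day 20.
Curing must finish in time for plumbing rough-in (must start by day 20); painting (must start by day 38). The tightest is day 20, so curing must start by 20 − 8 = day 12.

12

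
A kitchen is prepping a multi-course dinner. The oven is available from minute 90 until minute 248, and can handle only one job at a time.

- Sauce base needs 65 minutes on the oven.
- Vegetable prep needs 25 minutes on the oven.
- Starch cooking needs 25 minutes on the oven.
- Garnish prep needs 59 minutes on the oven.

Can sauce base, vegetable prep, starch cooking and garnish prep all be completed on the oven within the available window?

No

The oven window is 248 − 90 = 158 minutes.
Running back to back, the jobs need 65 + 25 + 25 + 59 = 174 minutes on the oven.
Since 174 > 158, they cannot all fit.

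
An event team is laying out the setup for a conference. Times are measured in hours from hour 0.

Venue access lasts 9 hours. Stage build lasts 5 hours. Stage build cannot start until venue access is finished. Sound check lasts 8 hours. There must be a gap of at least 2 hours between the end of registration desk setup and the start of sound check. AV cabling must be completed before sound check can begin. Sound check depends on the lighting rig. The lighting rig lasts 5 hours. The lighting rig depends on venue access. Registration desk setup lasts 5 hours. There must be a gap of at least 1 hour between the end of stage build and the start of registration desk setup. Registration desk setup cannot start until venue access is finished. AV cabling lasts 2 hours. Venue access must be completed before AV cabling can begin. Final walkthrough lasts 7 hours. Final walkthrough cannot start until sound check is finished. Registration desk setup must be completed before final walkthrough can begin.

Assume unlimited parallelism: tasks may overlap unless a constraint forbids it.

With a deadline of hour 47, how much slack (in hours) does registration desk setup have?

10

Venue access can start immediately at hour 0; it finishes at hour 9.
After venue access (finishes hour 9), stage build can start at hour 9 and finishes at hour 14.
Registration desk setup needs all of stage build (finishes hour 14, plus 1-hour gap → hour 15); venue access (finishes hour 9). That puts its earliest start at hour 15; it finishes at 15 + 5 = hour 20.

Working backward from the deadline:
Final walkthrough has no dependents, so it just needs to finish by hour 47. Starting by 47 − 7 = hour 40 achieves that.
Sound check has to be done before final walkthrough (must start by hour 40). That means finishing by hour 40, i.e. starting by 40 − 8 = hour 32.
Registration desk setup has several dependents: sound check (must start by hour 32, minus 2-hour gap → hour 30); final walkthrough (must start by hour 40). The earliest of those limits is hour 30, so registration desk setup must start by 30 − 5 = hour 25.
So registration desk setup can start as early as hour 15 and as late as hour 25, giving 25 − 15 = 10 hours of slack.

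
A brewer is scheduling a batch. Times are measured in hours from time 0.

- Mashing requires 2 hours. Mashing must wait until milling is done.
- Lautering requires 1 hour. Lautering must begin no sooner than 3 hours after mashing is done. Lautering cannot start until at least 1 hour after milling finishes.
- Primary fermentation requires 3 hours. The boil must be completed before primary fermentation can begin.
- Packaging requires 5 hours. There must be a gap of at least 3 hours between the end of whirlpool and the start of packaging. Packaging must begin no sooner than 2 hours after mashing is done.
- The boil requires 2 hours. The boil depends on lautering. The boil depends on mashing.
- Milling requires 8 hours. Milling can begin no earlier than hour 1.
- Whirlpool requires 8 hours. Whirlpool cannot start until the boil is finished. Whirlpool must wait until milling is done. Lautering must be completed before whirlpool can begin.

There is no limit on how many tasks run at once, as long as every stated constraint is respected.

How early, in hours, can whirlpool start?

Milling waits on its own release at hour 1, so it starts at hour 1 and finishes at 1 + 8 = hour 9.
Mashing cannot begin until milling (finishes hour 9). It runs from hour 9 to 9 + 2 = hour 11.
Lautering cannot start until mashing (finishes hour 11, plus 3-hour gap → hour 14); milling (finishes hour 9, plus 1-hour gap → hour 10). The controlling bound is hour 14, so lautering finishes at 14 + 1 = hour 15.
The boil cannot start until lautering (finishes hour 15); mashing (finishes hour 11). The controlling bound is hour 15, so the boil finishes at 15 + 2 = hour 17.
Whirlpool waits on the boil (finishes hour 17); milling (finishes hour 9); lautering (finishes hour 15). The latest of these is hour 17, which is the earliest whirlpool can start.

17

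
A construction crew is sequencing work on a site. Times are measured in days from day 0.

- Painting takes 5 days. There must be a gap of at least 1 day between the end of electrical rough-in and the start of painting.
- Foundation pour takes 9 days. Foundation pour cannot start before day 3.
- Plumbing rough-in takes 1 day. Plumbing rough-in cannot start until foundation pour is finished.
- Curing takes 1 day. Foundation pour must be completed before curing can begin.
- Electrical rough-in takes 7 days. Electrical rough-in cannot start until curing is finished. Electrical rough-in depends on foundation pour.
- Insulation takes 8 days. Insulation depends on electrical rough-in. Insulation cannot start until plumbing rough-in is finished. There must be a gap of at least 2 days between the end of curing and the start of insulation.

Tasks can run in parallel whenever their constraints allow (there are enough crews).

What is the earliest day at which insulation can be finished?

28

Foundation pour cannot begin until its own release at day 3. It runs from day 3 to 3 + 9 = day 12.
Plumbing rough-in waits on foundation pour (finishes day 12), so it starts at day 12 and finishes at 12 + 1 = day 13.
Curing cannot begin until foundation pour (finishes day 12). It runs from day 12 to 12 + 1 = day 13.
For electrical rough-in: curing (finishes day 13); foundation pour (finishes day 12). Taking the maximum gives a start of day 13, and it finishes at 13 + 7 = day 20.
Insulation needs all of electrical rough-in (finishes day 20); plumbing rough-in (finishes day 13); curing (finishes day 13, plus 2-day gap → day 15). That puts its earliest start at day 20; it finishes at 20 + 8 = day 28.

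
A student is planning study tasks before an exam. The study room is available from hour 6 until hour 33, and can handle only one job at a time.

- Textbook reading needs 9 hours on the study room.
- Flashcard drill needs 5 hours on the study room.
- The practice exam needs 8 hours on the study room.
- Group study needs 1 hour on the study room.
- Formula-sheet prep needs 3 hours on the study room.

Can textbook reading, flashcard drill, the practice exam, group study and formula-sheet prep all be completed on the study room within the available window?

Yes

The study room window is 33 − 6 = 27 hours.
Running back to back, the jobs need 9 + 5 + 8 + 1 + 3 = 26 hours on the study room.
Since 26 ≤ 27, they fit within the window.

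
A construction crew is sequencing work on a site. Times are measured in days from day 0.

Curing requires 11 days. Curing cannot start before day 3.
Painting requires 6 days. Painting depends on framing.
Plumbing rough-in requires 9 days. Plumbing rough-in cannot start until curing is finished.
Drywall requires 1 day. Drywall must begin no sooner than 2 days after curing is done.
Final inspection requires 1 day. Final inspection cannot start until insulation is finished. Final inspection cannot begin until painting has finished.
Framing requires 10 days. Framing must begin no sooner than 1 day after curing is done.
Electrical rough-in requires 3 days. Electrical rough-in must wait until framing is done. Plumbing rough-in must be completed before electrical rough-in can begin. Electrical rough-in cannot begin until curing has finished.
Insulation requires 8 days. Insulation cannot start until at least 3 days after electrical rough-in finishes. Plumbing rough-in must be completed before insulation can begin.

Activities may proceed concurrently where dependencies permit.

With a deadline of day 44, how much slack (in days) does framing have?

4

Curing waits on its own release at day 3, so it starts at day 3 and finishes at 3 + 11 = day 14.
Framing cannot begin until curing (finishes day 14, plus 1-day gap → day 15). It runs from day 15 to 15 + 10 = day 25.

Working backward from the deadline:
Final inspection has no dependents, so it just needs to finish by day 44. Starting by 44 − 1 = day 43 achieves that.
Insulation has to be done before final inspection (must start by day 43). That means finishing by day 43, i.e. starting by 43 − 8 = day 35.
Electrical rough-in must finish before insulation (must start by day 35, minus 3-day gap → day 32). With a 3-day duration, electrical rough-in must start by 32 − 3 = day 29.
Since final inspection (must start by day 43) depends on it, painting must finish by day 43. Backing off its 6-day duration gives a latest start of day 37.
Framing has several dependents: electrical rough-in (must start by day 29); painting (must start by day 37). The earliest of those limits is day 29, so framing must start by 29 − 10 = day 19.
So framing can start as early as day 15 and as late as day 19, giving 19 − 15 = 4 days of slack.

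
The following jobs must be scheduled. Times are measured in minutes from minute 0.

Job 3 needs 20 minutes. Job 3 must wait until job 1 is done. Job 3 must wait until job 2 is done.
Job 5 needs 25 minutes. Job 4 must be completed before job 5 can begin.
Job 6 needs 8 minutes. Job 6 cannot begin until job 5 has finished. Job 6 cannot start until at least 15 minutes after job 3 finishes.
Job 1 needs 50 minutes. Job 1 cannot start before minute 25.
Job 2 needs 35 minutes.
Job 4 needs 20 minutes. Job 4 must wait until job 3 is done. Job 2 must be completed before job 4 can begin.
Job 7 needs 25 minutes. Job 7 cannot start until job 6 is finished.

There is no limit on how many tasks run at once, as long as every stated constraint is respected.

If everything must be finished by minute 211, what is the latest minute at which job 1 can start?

63

Nothing follows job 7; the deadline of minute 211 is its only limit. It must start by 211 − 25 = minute 186.
Job 6 feeds into job 7 (must start by minute 186); so job 6 must finish by minute 186 and therefore start by minute 178.
Job 5 has to be done before job 6 (must start by minute 178). That means finishing by minute 178, i.e. starting by 178 − 25 = minute 153.
Job 4 must finish before job 5 (must start by minute 153). With a 20-minute duration, job 4 must start by 153 − 20 = minute 133.
For job 3: job 4 (must start by minute 133); job 6 (must start by minute 178, minus 15-minute gap → minute 163). The most restrictive is minute 133; with a 20-minute duration, job 3 must start by minute 113.
Job 1 has to be done before job 3 (must start by minute 113). That means finishing by minute 113, i.e. starting by 113 − 50 = minute 63.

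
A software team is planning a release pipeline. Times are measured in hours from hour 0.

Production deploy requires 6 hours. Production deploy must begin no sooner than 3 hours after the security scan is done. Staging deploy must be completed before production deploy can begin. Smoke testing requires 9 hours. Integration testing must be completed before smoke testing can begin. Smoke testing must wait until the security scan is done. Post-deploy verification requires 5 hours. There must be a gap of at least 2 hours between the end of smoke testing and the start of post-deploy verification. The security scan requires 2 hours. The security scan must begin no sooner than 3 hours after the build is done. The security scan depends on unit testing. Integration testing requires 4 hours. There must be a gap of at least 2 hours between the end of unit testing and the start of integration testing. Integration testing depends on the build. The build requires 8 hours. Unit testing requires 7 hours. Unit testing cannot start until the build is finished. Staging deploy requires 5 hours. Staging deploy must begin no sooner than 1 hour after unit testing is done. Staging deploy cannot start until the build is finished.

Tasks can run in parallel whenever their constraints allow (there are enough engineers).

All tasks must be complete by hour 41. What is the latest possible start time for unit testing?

To finish by hour 41, post-deploy verification (duration 5) must start no later than hour 36.
Since post-deploy verification (must start by hour 36, minus 2-hour gap → hour 34) depends on it, smoke testing must finish by hour 34. Backing off its 9-hour duration gives a latest start of hour 25.
Integration testing must finish before smoke testing (must start by hour 25). With a 4-hour duration, integration testing must start by 25 − 4 = hour 21.
Nothing follows production deploy; the deadline of hour 41 is its only limit. It must start by 41 − 6 = hour 35.
The security scan feeds smoke testing (must start by hour 25); production deploy (must start by hour 35, minus 3-hour gap → hour 32). Taking the minimum, the security scan must finish by hour 25 and start by 25 − 2 = hour 23.
Staging deploy must finish before production deploy (must start by hour 35). With a 5-hour duration, staging deploy must start by 35 − 5 = hour 30.
Unit testing has several dependents: integration testing (must start by hour 21, minus 2-hour gap → hour 19); the security scan (must start by hour 23); staging deploy (must start by hour 30, minus 1-hour gap → hour 29). The earliest of those limits is hour 19, so unit testing must start by 19 − 7 = hour 12.

12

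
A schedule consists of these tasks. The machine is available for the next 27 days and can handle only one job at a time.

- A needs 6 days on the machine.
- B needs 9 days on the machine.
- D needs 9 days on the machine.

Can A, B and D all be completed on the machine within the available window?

Yes

Running back to back, the jobs need 6 + 9 + 9 = 24 days on the machine.
Since 24 ≤ 27, they fit within the window.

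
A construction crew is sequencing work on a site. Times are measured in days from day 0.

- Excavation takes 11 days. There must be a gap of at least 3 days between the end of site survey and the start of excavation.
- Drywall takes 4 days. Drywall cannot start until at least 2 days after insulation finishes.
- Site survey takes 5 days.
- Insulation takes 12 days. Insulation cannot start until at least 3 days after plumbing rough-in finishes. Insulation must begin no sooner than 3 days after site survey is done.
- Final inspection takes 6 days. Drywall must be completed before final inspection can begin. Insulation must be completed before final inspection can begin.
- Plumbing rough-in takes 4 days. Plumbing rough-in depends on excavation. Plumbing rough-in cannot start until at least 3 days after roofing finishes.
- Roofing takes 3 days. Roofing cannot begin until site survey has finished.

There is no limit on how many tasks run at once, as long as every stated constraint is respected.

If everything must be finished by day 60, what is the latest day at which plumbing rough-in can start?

29

Final inspection must finish by day 60; it takes 6 days, so it must start by 60 − 6 = day 54.
Drywall has to be done before final inspection (must start by day 54). That means finishing by day 54, i.e. starting by 54 − 4 = day 50.
Insulation must finish in time for drywall (must start by day 50, minus 2-day gap → day 48); final inspection (must start by day 54). The tightest is day 48, so insulation must start by 48 − 12 = day 36.
Plumbing rough-in must finish before insulation (must start by day 36, minus 3-day gap → day 33). With a 4-day duration, plumbing rough-in must start by 33 − 4 = day 29.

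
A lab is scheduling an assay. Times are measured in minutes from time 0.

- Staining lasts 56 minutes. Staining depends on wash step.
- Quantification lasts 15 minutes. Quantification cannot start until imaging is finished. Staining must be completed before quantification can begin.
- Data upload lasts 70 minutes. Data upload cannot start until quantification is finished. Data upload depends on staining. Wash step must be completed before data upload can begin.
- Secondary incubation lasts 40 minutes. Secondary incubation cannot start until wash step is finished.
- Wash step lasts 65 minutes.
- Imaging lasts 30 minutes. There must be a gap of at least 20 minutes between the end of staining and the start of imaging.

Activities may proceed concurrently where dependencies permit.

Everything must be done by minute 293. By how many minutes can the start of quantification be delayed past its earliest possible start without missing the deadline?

37

Wash step can start immediately at minute 0; it finishes at minute 65.
Staining cannot begin until wash step (finishes minute 65). It runs from minute 65 to 65 + 56 = minute 121.
Imaging cannot begin until staining (finishes minute 121, plus 20-minute gap → minute 141). It runs from minute 141 to 141 + 30 = minute 171.
For quantification: imaging (finishes minute 171); staining (finishes minute 121). Taking the maximum gives a start of minute 171, and it finishes at 171 + 15 = minute 186.

Working backward from the deadline:
To finish by minute 293, data upload (duration 70) must start no later than minute 223.
Quantification must finish before data upload (must start by minute 223). With a 15-minute duration, quantification must start by 223 − 15 = minute 208.
So quantification can start as early as minute 171 and as late as minute 208, giving 208 − 171 = 37 minutes of slack.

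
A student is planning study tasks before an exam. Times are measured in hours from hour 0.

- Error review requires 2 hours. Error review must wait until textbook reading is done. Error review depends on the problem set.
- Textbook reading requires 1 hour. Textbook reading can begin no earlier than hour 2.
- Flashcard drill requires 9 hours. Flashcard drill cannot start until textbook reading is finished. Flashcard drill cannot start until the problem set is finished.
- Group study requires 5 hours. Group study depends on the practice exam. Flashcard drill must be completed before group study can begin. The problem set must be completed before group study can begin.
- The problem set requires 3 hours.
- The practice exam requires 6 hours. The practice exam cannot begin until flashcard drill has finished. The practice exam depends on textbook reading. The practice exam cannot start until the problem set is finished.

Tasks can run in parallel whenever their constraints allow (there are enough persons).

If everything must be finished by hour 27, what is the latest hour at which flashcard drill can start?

Group study must finish by hour 27; it takes 5 hours, so it must start by 27 − 5 = hour 22.
Since group study (must start by hour 22) depends on it, the practice exam must finish by hour 22. Backing off its 6-hour duration gives a latest start of hour 16.
Flashcard drill feeds the practice exam (must start by hour 16); group study (must start by hour 22). Taking the minimum, flashcard drill must finish by hour 16 and start by 16 − 9 = hour 7.

7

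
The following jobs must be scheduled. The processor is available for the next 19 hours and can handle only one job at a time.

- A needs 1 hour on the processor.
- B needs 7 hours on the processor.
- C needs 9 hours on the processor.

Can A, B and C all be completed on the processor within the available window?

Running back to back, the jobs need 1 + 7 + 9 = 17 hours on the processor.
Since 17 ≤ 19, they fit within the window.

Yes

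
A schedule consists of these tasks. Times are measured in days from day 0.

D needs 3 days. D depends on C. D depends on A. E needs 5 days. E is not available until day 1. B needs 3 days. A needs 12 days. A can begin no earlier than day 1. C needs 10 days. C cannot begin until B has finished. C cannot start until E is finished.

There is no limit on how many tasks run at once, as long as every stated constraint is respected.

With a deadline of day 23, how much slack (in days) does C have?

4

After its own release at day 1, E can start at day 1 and finishes at day 6.
B has no prerequisites, so it starts at day 0 and finishes at day 3.
For C: B (finishes day 3); E (finishes day 6). Taking the maximum gives a start of day 6, and it finishes at 6 + 10 = day 16.

Working backward from the deadline:
To finish by day 23, D (duration 3) must start no later than day 20.
C must finish before D (must start by day 20). With a 10-day duration, C must start by 20 − 10 = day 10.
So C can start as early as day 6 and as late as day 10, giving 10 − 6 = 4 days of slack.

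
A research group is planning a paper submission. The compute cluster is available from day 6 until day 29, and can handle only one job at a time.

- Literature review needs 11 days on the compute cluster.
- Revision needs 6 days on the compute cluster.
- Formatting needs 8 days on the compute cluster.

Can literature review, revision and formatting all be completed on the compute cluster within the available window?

The compute cluster window is 29 − 6 = 23 days.
Running back to back, the jobs need 11 + 6 + 8 = 25 days on the compute cluster.
Since 25 > 23, they cannot all fit.

No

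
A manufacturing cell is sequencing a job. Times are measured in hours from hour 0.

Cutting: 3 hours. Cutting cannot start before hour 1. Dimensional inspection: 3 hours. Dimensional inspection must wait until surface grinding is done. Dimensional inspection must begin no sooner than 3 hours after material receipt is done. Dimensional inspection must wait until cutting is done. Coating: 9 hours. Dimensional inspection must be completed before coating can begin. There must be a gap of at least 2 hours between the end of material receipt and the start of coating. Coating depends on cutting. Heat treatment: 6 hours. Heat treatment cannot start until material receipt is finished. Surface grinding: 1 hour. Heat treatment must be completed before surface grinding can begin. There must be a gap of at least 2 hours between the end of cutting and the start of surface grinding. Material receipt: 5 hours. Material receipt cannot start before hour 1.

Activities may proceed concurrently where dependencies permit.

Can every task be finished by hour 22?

No

Cutting cannot begin until its own release at hour 1. It runs from hour 1 to 1 + 3 = hour 4.
After its own release at hour 1, material receipt can start at hour 1 and finishes at hour 6.
Heat treatment cannot begin until material receipt (finishes hour 6). It runs from hour 6 to 6 + 6 = hour 12.
Surface grinding needs all of heat treatment (finishes hour 12); cutting (finishes hour 4, plus 2-hour gap → hour 6). That puts its earliest start at hour 12; it finishes at 12 + 1 = hour 13.
Dimensional inspection needs all of surface grinding (finishes hour 13); material receipt (finishes hour 6, plus 3-hour gap → hour 9); cutting (finishes hour 4). That puts its earliest start at hour 13; it finishes at 13 + 3 = hour 16.
Coating cannot start until dimensional inspection (finishes hour 16); material receipt (finishes hour 6, plus 2-hour gap → hour 8); cutting (finishes hour 4). The controlling bound is hour 16, so coating finishes at 16 + 9 = hour 25.
The earliest everything can be done is hour 25, which is after the deadline of 22, so it is not possible.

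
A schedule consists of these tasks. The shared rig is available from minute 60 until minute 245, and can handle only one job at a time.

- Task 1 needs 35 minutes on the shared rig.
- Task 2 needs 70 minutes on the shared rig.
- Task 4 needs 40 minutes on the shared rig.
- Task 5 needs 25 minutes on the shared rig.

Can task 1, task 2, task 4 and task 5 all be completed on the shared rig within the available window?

Yes

The shared rig window is 245 − 60 = 185 minutes.
Running back to back, the jobs need 35 + 70 + 40 + 25 = 170 minutes on the shared rig.
Since 170 ≤ 185, they fit within the window.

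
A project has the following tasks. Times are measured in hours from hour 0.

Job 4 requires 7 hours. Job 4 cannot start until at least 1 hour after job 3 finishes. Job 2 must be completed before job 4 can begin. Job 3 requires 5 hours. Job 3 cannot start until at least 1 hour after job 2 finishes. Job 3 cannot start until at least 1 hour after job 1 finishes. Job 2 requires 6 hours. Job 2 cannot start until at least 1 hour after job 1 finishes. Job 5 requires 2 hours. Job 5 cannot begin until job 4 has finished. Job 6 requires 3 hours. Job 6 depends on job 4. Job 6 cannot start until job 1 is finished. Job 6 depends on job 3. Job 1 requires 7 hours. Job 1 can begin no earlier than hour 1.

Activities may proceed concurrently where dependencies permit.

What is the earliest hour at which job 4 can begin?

Job 1 cannot begin until its own release at hour 1. It runs from hour 1 to 1 + 7 = hour 8.
Job 2 cannot begin until job 1 (finishes hour 8, plus 1-hour gap → hour 9). It runs from hour 9 to 9 + 6 = hour 15.
Job 3 has to wait for job 2 (finishes hour 15, plus 1-hour gap → hour 16); job 1 (finishes hour 8, plus 1-hour gap → hour 9). The latest of these is hour 16, so job 3 runs hour 16 to 16 + 5 = hour 21.
Job 4 waits on job 3 (finishes hour 21, plus 1-hour gap → hour 22); job 2 (finishes hour 15). The latest of these is hour 22, which is the earliest job 4 can start.

22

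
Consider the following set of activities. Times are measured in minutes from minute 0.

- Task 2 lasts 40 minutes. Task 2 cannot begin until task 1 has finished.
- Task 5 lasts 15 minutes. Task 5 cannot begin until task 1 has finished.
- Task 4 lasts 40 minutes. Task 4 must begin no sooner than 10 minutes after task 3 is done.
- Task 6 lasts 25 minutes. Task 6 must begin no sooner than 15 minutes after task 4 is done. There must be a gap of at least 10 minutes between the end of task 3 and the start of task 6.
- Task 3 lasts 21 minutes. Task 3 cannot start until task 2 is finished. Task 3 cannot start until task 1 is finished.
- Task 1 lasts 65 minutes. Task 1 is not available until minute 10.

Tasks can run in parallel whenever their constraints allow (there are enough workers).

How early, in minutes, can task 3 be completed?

Task 1 cannot begin until its own release at minute 10. It runs from minute 10 to 10 + 65 = minute 75.
Task 2 cannot begin until task 1 (finishes minute 75). It runs from minute 75 to 75 + 40 = minute 115.
For task 3: task 2 (finishes minute 115); task 1 (finishes minute 75). Taking the maximum gives a start of minute 115, and it finishes at 115 + 21 = minute 136.

136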